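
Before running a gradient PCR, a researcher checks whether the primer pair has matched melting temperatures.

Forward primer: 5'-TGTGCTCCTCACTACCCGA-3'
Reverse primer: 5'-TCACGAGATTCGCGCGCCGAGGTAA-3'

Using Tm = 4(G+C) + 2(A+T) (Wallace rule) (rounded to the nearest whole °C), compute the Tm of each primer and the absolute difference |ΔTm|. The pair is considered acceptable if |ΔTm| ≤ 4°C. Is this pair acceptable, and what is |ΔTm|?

Forward: A=3 T=5 G=3 C=8 → Tm = 2·8 + 4·11 = 60°C.
Reverse: A=6 T=4 G=8 C=7 → Tm = 2·10 + 4·15 = 80°C.
|ΔTm| = |60 − 80| = 20°C, > 4°C.

|ΔTm| = 20°C; the pair is not acceptable.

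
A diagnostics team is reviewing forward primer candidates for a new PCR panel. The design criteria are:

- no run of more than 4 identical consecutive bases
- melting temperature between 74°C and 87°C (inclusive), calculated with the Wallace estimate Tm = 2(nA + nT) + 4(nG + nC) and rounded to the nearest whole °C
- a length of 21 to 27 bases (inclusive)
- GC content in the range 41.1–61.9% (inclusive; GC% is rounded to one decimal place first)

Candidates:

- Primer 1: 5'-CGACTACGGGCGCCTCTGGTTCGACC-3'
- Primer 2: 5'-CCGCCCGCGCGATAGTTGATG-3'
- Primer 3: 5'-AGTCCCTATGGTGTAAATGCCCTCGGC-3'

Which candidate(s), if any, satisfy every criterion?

Primer 3 only.

Primer 1 (26 nt, A=3 T=5 G=8 C=10): longest run = 3 ✓; Tm = 2·8 + 4·18 = 88°C, outside 74–87°C ✗; length 26 ✓; GC 18/26 = 69.2%, outside 41.1–61.9% ✗ — fails.
Primer 2 (21 nt, A=3 T=4 G=7 C=7): longest run = 3 ✓; Tm = 2·7 + 4·14 = 70°C, outside 74–87°C ✗; length 21 ✓; GC 14/21 = 66.7%, outside 41.1–61.9% ✗ — fails.
Primer 3 (27 nt, A=5 T=7 G=7 C=8): longest run = 3 ✓; Tm = 2·12 + 4·15 = 84°C ✓; length 27 ✓; GC 15/27 = 55.6% ✓ — passes.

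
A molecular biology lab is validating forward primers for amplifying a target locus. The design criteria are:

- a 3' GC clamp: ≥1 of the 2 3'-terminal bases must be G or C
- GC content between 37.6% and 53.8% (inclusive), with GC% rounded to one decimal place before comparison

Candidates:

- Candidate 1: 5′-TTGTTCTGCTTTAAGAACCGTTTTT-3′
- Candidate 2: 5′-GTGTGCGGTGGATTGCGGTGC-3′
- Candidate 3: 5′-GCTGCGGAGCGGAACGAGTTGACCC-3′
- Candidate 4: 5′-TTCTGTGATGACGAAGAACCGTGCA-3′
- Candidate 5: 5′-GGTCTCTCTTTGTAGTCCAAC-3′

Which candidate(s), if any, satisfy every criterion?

Candidate 4 and Candidate 5.

Candidate 1 (25 nt, A=4 T=13 G=4 C=4): 3' end TT has 0 G/C, need ≥1 ✗; GC 8/25 = 32.0%, outside 37.6–53.8% ✗ — fails.
Candidate 2 (21 nt, A=1 T=6 G=11 C=3): 3' end GC has 2 G/C ✓; GC 14/21 = 66.7%, outside 37.6–53.8% ✗ — fails.
Candidate 3 (25 nt, A=5 T=3 G=10 C=7): 3' end CC has 2 G/C ✓; GC 17/25 = 68.0%, outside 37.6–53.8% ✗ — fails.
Candidate 4 (25 nt, A=7 T=6 G=7 C=5): 3' end CA has 1 G/C ✓; GC 12/25 = 48.0% ✓ — passes.
Candidate 5 (21 nt, A=3 T=8 G=4 C=6): 3' end AC has 1 G/C ✓; GC 10/21 = 47.6% ✓ — passes.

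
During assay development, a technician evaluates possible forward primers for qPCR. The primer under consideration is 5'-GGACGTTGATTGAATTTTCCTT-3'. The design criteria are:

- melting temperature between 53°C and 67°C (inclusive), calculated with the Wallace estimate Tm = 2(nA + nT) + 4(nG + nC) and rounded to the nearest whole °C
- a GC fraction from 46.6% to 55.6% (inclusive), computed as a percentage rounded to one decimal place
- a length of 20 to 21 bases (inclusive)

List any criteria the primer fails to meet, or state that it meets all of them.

Fails: GC content, length.

Base counts: A=4, T=10, G=5, C=3 (length 22).
Tm: Tm = 2·14 + 4·8 = 60°C ✓
GC content: GC 8/22 = 36.4%, outside 46.6–55.6% ✗
length: length 22, outside 20–21 ✗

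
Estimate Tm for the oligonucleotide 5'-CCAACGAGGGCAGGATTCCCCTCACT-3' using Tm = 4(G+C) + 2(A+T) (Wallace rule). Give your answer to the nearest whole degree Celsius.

84°C

Base counts: A=6, T=4, G=6, C=10 (length 26).
Tm = 2·(6+4) + 4·(6+10) = 2·10 + 4·16 = 20 + 64 = 84°C.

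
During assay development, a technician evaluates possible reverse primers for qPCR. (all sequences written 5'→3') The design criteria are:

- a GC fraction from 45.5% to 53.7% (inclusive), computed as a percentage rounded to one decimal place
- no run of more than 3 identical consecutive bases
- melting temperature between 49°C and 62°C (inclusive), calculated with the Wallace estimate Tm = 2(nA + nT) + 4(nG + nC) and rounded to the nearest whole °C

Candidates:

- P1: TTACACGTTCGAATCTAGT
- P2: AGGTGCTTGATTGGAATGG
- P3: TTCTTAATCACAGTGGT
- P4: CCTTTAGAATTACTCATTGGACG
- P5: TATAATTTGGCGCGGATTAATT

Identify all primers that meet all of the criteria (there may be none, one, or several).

P2 only.

P1 (19 nt, A=5 T=7 G=3 C=4): GC 7/19 = 36.8%, outside 45.5–53.7% ✗; longest run = 2 ✓; Tm = 2·12 + 4·7 = 52°C ✓ — fails.
P2 (19 nt, A=4 T=6 G=8 C=1): GC 9/19 = 47.4% ✓; longest run = 2 ✓; Tm = 2·10 + 4·9 = 56°C ✓ — passes.
P3 (17 nt, A=4 T=7 G=3 C=3): GC 6/17 = 35.3%, outside 45.5–53.7% ✗; longest run = 2 ✓; Tm = 2·11 + 4·6 = 46°C, outside 49–62°C ✗ — fails.
P4 (23 nt, A=6 T=8 G=4 C=5): GC 9/23 = 39.1%, outside 45.5–53.7% ✗; longest run = 3 ✓; Tm = 2·14 + 4·9 = 64°C, outside 49–62°C ✗ — fails.
P5 (22 nt, A=6 T=9 G=5 C=2): GC 7/22 = 31.8%, outside 45.5–53.7% ✗; longest run = 3 ✓; Tm = 2·15 + 4·7 = 58°C ✓ — fails.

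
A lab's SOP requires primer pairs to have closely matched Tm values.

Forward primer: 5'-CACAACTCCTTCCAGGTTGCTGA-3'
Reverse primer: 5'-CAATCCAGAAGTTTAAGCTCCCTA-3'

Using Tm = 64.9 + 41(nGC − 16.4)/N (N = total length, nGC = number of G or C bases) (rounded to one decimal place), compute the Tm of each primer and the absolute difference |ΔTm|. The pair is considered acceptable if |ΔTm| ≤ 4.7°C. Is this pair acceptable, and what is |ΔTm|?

Forward: G+C = 12, N = 23 → Tm = 64.9 + 41·(12 − 16.4)/23 = 57.1°C.
Reverse: G+C = 10, N = 24 → Tm = 64.9 + 41·(10 − 16.4)/24 = 54.0°C.
|ΔTm| = |57.1 − 54.0| = 3.1°C, ≤ 4.7°C.

|ΔTm| = 3.1°C; the pair is acceptable.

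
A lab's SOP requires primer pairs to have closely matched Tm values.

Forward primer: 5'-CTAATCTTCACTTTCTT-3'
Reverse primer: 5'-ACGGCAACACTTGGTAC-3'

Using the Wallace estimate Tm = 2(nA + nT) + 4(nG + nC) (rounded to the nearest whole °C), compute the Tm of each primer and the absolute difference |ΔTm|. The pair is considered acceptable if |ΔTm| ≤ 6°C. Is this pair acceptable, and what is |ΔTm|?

|ΔTm| = 8°C; the pair is not acceptable.

Forward: A=3 T=9 G=0 C=5 → Tm = 2·12 + 4·5 = 44°C.
Reverse: A=5 T=3 G=4 C=5 → Tm = 2·8 + 4·9 = 52°C.
|ΔTm| = |44 − 52| = 8°C, > 6°C.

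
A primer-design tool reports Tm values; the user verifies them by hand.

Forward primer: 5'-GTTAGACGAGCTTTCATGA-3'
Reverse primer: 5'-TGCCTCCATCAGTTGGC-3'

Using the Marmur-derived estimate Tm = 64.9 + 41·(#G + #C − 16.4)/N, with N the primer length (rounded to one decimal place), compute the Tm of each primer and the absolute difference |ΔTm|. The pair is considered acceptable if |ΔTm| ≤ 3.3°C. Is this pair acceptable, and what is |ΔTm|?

|ΔTm| = 2.7°C; the pair is acceptable.

Forward: G+C = 8, N = 19 → Tm = 64.9 + 41·(8 − 16.4)/19 = 46.8°C.
Reverse: G+C = 10, N = 17 → Tm = 64.9 + 41·(10 − 16.4)/17 = 49.5°C.
|ΔTm| = |46.8 − 49.5| = 2.7°C, ≤ 3.3°C.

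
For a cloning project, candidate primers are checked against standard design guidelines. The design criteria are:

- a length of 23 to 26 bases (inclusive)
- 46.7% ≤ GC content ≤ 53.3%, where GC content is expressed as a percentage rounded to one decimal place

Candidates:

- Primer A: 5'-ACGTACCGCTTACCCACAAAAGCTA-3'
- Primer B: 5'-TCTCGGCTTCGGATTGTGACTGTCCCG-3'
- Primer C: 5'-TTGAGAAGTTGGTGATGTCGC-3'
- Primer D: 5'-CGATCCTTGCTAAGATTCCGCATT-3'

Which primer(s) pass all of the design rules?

Primer A (25 nt, A=9 T=4 G=3 C=9): length 25 ✓; GC 12/25 = 48.0% ✓ — passes.
Primer B (27 nt, A=2 T=9 G=8 C=8): length 27, outside 23–26 ✗; GC 16/27 = 59.3%, outside 46.7–53.3% ✗ — fails.
Primer C (21 nt, A=4 T=7 G=8 C=2): length 21, outside 23–26 ✗; GC 10/21 = 47.6% ✓ — fails.
Primer D (24 nt, A=5 T=8 G=4 C=7): length 24 ✓; GC 11/24 = 45.8%, outside 46.7–53.3% ✗ — fails.

Primer A only.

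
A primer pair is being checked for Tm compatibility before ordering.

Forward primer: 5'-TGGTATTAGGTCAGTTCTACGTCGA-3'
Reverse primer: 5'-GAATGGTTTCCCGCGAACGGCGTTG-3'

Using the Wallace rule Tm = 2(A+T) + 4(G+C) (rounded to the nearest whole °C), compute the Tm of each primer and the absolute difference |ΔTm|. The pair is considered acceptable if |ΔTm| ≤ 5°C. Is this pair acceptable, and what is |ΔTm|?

Forward: A=5 T=9 G=7 C=4 → Tm = 2·14 + 4·11 = 72°C.
Reverse: A=4 T=6 G=9 C=6 → Tm = 2·10 + 4·15 = 80°C.
|ΔTm| = |72 − 80| = 8°C, > 5°C.

|ΔTm| = 8°C; the pair is not acceptable.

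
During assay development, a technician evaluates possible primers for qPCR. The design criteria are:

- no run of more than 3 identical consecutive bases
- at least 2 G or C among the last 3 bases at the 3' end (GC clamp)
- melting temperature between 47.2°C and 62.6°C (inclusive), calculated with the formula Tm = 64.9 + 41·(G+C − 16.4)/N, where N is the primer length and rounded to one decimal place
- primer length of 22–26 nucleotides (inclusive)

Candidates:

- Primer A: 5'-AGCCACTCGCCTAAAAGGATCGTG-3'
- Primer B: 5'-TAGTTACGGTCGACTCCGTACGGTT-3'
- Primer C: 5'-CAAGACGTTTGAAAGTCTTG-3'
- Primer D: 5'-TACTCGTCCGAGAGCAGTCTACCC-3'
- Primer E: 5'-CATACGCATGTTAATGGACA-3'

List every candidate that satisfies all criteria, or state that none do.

Primer D only.

Primer A (24 nt, A=7 T=4 G=6 C=7): longest run = 4, exceeds 3 ✗; 3' end GTG has 2 G/C ✓; Tm = 64.9 + 41·(13 − 16.4)/24 = 59.1°C ✓; length 24 ✓ — fails.
Primer B (25 nt, A=4 T=8 G=7 C=6): longest run = 2 ✓; 3' end GTT has 1 G/C, need ≥2 ✗; Tm = 64.9 + 41·(13 − 16.4)/25 = 59.3°C ✓; length 25 ✓ — fails.
Primer C (20 nt, A=6 T=6 G=5 C=3): longest run = 3 ✓; 3' end TTG has 1 G/C, need ≥2 ✗; Tm = 64.9 + 41·(8 − 16.4)/20 = 47.7°C ✓; length 20, outside 22–26 ✗ — fails.
Primer D (24 nt, A=5 T=5 G=5 C=9): longest run = 3 ✓; 3' end CCC has 3 G/C ✓; Tm = 64.9 + 41·(14 − 16.4)/24 = 60.8°C ✓; length 24 ✓ — passes.
Primer E (20 nt, A=7 T=5 G=4 C=4): longest run = 2 ✓; 3' end ACA has 1 G/C, need ≥2 ✗; Tm = 64.9 + 41·(8 − 16.4)/20 = 47.7°C ✓; length 20, outside 22–26 ✗ — fails.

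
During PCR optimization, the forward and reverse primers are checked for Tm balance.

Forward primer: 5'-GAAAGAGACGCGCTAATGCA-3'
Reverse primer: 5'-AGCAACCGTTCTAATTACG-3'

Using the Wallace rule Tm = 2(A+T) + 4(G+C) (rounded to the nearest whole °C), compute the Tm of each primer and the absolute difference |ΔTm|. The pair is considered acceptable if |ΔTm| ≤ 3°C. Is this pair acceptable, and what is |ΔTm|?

Forward: A=8 T=2 G=6 C=4 → Tm = 2·10 + 4·10 = 60°C.
Reverse: A=6 T=5 G=3 C=5 → Tm = 2·11 + 4·8 = 54°C.
|ΔTm| = |60 − 54| = 6°C, > 3°C.

|ΔTm| = 6°C; the pair is not acceptable.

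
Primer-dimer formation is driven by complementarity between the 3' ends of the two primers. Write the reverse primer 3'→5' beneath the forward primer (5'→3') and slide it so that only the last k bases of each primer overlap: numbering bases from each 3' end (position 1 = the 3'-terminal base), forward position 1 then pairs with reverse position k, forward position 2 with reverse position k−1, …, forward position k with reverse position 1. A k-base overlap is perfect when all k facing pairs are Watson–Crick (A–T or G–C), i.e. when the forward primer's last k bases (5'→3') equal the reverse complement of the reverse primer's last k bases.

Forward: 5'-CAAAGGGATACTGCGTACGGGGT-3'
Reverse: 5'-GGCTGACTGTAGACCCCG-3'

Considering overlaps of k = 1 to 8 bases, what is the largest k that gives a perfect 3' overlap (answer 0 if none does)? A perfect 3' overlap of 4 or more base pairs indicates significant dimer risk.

Longest perfect overlap: 6 complementary base pairs; significant dimer risk (threshold 4).

Last 8 bases (5'→3') — forward …TACGGGGT, reverse …AGACCCCG.
Reverse complement of the reverse primer's last 8 bases: CGGGGTCT; its first k bases are the reverse complement of the reverse primer's last k bases, so a perfect k-base overlap needs the forward primer's last k bases to equal them.
Comparing (forward last k vs required): k=1: T vs C ✗; k=2: GT vs CG ✗; k=3: GGT vs CGG ✗; k=4: GGGT vs CGGG ✗; k=5: GGGGT vs CGGGG ✗; k=6: CGGGGT vs CGGGGT ✓; k=7: ACGGGGT vs CGGGGTC ✗; k=8: TACGGGGT vs CGGGGTCT ✗.
Only k = 6 is perfect, so the longest perfect 3' overlap is 6.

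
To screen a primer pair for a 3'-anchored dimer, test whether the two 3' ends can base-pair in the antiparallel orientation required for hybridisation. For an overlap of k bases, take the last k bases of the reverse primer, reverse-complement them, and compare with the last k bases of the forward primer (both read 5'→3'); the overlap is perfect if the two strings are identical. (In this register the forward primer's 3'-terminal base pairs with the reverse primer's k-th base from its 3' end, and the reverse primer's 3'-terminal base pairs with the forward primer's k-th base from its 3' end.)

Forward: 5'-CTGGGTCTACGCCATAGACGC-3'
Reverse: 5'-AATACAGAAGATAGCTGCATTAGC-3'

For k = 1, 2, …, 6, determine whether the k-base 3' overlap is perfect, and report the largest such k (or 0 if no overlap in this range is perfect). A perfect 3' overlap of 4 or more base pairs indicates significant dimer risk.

Longest perfect overlap: 2 complementary base pairs; below the dimer-risk threshold (threshold 4).

Last 6 bases (5'→3') — forward …AGACGC, reverse …ATTAGC.
Reverse complement of the reverse primer's last 6 bases: GCTAAT; its first k bases are the reverse complement of the reverse primer's last k bases, so a perfect k-base overlap needs the forward primer's last k bases to equal them.
Comparing (forward last k vs required): k=1: C vs G ✗; k=2: GC vs GC ✓; k=3: CGC vs GCT ✗; k=4: ACGC vs GCTA ✗; k=5: GACGC vs GCTAA ✗; k=6: AGACGC vs GCTAAT ✗.
Only k = 2 is perfect, so the longest perfect 3' overlap is 2.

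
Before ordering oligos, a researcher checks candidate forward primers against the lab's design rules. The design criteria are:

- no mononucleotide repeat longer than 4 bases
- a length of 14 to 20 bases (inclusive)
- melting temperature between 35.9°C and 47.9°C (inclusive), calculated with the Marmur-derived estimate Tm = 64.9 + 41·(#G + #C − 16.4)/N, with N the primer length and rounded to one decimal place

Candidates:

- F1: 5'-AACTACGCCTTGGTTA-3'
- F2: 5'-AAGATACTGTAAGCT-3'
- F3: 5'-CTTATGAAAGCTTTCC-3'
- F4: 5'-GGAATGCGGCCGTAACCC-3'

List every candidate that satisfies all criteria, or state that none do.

F1 and F3.

F1 (16 nt, A=4 T=5 G=3 C=4): longest run = 2 ✓; length 16 ✓; Tm = 64.9 + 41·(7 − 16.4)/16 = 40.8°C ✓ — passes.
F2 (15 nt, A=6 T=4 G=3 C=2): longest run = 2 ✓; length 15 ✓; Tm = 64.9 + 41·(5 − 16.4)/15 = 33.7°C, outside 35.9–47.9°C ✗ — fails.
F3 (16 nt, A=4 T=6 G=2 C=4): longest run = 3 ✓; length 16 ✓; Tm = 64.9 + 41·(6 − 16.4)/16 = 38.3°C ✓ — passes.
F4 (18 nt, A=4 T=2 G=6 C=6): longest run = 3 ✓; length 18 ✓; Tm = 64.9 + 41·(12 − 16.4)/18 = 54.9°C, outside 35.9–47.9°C ✗ — fails.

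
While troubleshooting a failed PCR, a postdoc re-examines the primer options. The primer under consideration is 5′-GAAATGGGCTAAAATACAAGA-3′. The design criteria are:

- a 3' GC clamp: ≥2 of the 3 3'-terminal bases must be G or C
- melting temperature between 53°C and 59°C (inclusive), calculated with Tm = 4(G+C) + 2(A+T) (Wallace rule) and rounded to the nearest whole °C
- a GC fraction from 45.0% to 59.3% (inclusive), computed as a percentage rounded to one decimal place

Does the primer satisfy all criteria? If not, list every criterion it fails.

Base counts: A=11, T=3, G=5, C=2 (length 21).
GC clamp: 3' end AGA has 1 G/C, need ≥2 ✗
Tm: Tm = 2·14 + 4·7 = 56°C ✓
GC content: GC 7/21 = 33.3%, outside 45.0–59.3% ✗

Fails: GC clamp, GC content.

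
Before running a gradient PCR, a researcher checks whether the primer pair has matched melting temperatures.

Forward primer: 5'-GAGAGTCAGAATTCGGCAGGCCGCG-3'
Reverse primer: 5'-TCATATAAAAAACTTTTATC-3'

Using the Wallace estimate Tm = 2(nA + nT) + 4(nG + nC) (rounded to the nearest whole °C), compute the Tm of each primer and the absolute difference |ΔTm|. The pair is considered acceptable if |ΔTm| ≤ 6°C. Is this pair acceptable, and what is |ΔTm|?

|ΔTm| = 36°C; the pair is not acceptable.

Forward: A=6 T=3 G=10 C=6 → Tm = 2·9 + 4·16 = 82°C.
Reverse: A=9 T=8 G=0 C=3 → Tm = 2·17 + 4·3 = 46°C.
|ΔTm| = |82 − 46| = 36°C, > 6°C.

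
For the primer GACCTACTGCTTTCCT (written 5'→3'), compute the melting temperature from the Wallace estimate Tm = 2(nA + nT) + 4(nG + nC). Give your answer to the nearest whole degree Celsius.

48°C

Base counts: A=2, T=6, G=2, C=6 (length 16).
Tm = 2·(2+6) + 4·(2+6) = 2·8 + 4·8 = 16 + 32 = 48°C.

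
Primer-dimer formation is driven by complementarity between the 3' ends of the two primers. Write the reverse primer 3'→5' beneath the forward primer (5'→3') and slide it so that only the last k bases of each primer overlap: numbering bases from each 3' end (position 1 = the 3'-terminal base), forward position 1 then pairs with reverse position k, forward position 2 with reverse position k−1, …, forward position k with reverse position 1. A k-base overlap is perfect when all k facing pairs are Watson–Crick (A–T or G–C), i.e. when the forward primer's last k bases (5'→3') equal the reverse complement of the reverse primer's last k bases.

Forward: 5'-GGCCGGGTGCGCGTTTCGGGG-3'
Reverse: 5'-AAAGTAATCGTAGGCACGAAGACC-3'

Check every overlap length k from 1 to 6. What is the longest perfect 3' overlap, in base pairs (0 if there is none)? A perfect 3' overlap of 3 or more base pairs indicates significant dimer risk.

Longest perfect overlap: 2 complementary base pairs; below the dimer-risk threshold (threshold 3).

Last 6 bases (5'→3') — forward …TCGGGG, reverse …AAGACC.
Reverse complement of the reverse primer's last 6 bases: GGTCTT; its first k bases are the reverse complement of the reverse primer's last k bases, so a perfect k-base overlap needs the forward primer's last k bases to equal them.
Comparing (forward last k vs required): k=1: G vs G ✓; k=2: GG vs GG ✓; k=3: GGG vs GGT ✗; k=4: GGGG vs GGTC ✗; k=5: CGGGG vs GGTCT ✗; k=6: TCGGGG vs GGTCTT ✗.
Perfect overlaps at k = 1, 2; the largest is 2.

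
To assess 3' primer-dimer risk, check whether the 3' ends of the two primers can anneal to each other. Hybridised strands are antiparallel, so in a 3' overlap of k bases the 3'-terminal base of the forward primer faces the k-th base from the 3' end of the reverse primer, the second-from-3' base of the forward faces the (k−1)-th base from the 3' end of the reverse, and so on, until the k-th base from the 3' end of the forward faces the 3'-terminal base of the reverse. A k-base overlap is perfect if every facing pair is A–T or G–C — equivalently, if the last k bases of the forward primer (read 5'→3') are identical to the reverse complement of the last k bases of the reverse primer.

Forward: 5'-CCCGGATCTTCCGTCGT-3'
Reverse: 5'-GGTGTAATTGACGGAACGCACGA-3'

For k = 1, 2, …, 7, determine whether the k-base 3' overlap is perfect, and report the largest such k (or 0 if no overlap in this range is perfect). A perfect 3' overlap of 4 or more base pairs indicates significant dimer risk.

Last 7 bases (5'→3') — forward …CCGTCGT, reverse …CGCACGA.
Reverse complement of the reverse primer's last 7 bases: TCGTGCG; its first k bases are the reverse complement of the reverse primer's last k bases, so a perfect k-base overlap needs the forward primer's last k bases to equal them.
Comparing (forward last k vs required): k=1: T vs T ✓; k=2: GT vs TC ✗; k=3: CGT vs TCG ✗; k=4: TCGT vs TCGT ✓; k=5: GTCGT vs TCGTG ✗; k=6: CGTCGT vs TCGTGC ✗; k=7: CCGTCGT vs TCGTGCG ✗.
Perfect overlaps at k = 1, 4; the largest is 4.

Longest perfect overlap: 4 complementary base pairs; significant dimer risk (threshold 4).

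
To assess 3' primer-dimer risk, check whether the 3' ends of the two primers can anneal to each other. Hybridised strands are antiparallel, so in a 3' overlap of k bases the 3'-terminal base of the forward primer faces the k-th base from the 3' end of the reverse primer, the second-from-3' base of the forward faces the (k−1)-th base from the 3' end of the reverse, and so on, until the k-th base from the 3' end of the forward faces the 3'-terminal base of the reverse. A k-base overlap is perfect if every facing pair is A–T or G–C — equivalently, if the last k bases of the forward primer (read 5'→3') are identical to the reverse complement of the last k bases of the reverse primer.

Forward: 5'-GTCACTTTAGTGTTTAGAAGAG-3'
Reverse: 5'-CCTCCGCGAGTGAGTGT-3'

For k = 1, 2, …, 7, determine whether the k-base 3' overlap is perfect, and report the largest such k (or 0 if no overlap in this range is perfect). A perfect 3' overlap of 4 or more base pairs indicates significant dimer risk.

Longest perfect overlap: 0 complementary base pairs; below the dimer-risk threshold (threshold 4).

Last 7 bases (5'→3') — forward …AGAAGAG, reverse …TGAGTGT.
Reverse complement of the reverse primer's last 7 bases: ACACTCA; its first k bases are the reverse complement of the reverse primer's last k bases, so a perfect k-base overlap needs the forward primer's last k bases to equal them.
Comparing (forward last k vs required): k=1: G vs A ✗; k=2: AG vs AC ✗; k=3: GAG vs ACA ✗; k=4: AGAG vs ACAC ✗; k=5: AAGAG vs ACACT ✗; k=6: GAAGAG vs ACACTC ✗; k=7: AGAAGAG vs ACACTCA ✗.
No overlap length from 1 to 7 is perfect, so the longest perfect 3' overlap is 0.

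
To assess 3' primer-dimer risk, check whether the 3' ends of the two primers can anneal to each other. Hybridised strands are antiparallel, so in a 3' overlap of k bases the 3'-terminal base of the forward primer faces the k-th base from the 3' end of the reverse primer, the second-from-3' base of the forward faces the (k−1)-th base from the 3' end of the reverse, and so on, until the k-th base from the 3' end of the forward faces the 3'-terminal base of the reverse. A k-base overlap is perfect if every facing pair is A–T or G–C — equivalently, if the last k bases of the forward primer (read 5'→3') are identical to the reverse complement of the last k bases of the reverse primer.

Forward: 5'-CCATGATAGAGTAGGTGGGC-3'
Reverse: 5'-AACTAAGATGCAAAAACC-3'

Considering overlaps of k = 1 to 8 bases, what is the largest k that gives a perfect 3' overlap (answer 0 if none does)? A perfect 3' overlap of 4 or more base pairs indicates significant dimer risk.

Last 8 bases (5'→3') — forward …AGGTGGGC, reverse …CAAAAACC.
Reverse complement of the reverse primer's last 8 bases: GGTTTTTG; its first k bases are the reverse complement of the reverse primer's last k bases, so a perfect k-base overlap needs the forward primer's last k bases to equal them.
Comparing (forward last k vs required): k=1: C vs G ✗; k=2: GC vs GG ✗; k=3: GGC vs GGT ✗; k=4: GGGC vs GGTT ✗; k=5: TGGGC vs GGTTT ✗; k=6: GTGGGC vs GGTTTT ✗; k=7: GGTGGGC vs GGTTTTT ✗; k=8: AGGTGGGC vs GGTTTTTG ✗.
No overlap length from 1 to 8 is perfect, so the longest perfect 3' overlap is 0.

Longest perfect overlap: 0 complementary base pairs; below the dimer-risk threshold (threshold 4).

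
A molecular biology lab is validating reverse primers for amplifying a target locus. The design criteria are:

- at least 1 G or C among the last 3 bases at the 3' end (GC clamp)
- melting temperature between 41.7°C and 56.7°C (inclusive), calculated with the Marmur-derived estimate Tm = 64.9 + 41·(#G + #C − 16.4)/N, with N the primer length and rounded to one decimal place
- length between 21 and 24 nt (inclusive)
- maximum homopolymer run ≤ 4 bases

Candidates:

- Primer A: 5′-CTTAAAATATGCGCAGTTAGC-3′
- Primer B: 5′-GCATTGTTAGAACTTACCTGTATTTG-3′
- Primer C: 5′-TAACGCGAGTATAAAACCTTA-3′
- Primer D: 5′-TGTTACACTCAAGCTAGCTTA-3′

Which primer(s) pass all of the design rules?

Primer A only.

Primer A (21 nt, A=7 T=6 G=4 C=4): 3' end AGC has 2 G/C ✓; Tm = 64.9 + 41·(8 − 16.4)/21 = 48.5°C ✓; length 21 ✓; longest run = 4 ✓ — passes.
Primer B (26 nt, A=6 T=11 G=5 C=4): 3' end TTG has 1 G/C ✓; Tm = 64.9 + 41·(9 − 16.4)/26 = 53.2°C ✓; length 26, outside 21–24 ✗; longest run = 3 ✓ — fails.
Primer C (21 nt, A=9 T=5 G=3 C=4): 3' end TTA has 0 G/C, need ≥1 ✗; Tm = 64.9 + 41·(7 − 16.4)/21 = 46.5°C ✓; length 21 ✓; longest run = 4 ✓ — fails.
Primer D (21 nt, A=6 T=7 G=3 C=5): 3' end TTA has 0 G/C, need ≥1 ✗; Tm = 64.9 + 41·(8 − 16.4)/21 = 48.5°C ✓; length 21 ✓; longest run = 2 ✓ — fails.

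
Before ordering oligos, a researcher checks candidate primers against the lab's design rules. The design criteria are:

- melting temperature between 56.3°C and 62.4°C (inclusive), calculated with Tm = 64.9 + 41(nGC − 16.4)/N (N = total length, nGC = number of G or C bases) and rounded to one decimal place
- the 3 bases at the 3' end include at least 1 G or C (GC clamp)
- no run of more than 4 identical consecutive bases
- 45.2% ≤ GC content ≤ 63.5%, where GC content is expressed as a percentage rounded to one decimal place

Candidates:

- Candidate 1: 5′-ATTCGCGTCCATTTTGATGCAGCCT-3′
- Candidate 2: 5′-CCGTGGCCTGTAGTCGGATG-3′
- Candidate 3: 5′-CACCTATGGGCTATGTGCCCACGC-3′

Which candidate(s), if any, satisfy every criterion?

Candidate 1 only.

Candidate 1 (25 nt, A=4 T=9 G=5 C=7): Tm = 64.9 + 41·(12 − 16.4)/25 = 57.7°C ✓; 3' end CCT has 2 G/C ✓; longest run = 4 ✓; GC 12/25 = 48.0% ✓ — passes.
Candidate 2 (20 nt, A=2 T=5 G=8 C=5): Tm = 64.9 + 41·(13 − 16.4)/20 = 57.9°C ✓; 3' end ATG has 1 G/C ✓; longest run = 2 ✓; GC 13/20 = 65.0%, outside 45.2–63.5% ✗ — fails.
Candidate 3 (24 nt, A=4 T=5 G=6 C=9): Tm = 64.9 + 41·(15 − 16.4)/24 = 62.5°C, outside 56.3–62.4°C ✗; 3' end CGC has 3 G/C ✓; longest run = 3 ✓; GC 15/24 = 62.5% ✓ — fails.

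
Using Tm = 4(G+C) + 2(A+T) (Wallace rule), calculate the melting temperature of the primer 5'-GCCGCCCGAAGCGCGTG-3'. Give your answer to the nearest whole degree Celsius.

Base counts: A=2, T=1, G=7, C=7 (length 17).
Tm = 2·(2+1) + 4·(7+7) = 2·3 + 4·14 = 6 + 56 = 62°C.

62°C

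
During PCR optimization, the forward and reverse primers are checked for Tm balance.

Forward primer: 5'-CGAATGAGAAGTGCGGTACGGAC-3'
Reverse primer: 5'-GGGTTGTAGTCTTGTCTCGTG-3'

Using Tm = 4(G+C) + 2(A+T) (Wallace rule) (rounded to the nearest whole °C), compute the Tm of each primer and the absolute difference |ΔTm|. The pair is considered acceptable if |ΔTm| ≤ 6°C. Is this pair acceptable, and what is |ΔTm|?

Forward: A=7 T=3 G=9 C=4 → Tm = 2·10 + 4·13 = 72°C.
Reverse: A=1 T=9 G=8 C=3 → Tm = 2·10 + 4·11 = 64°C.
|ΔTm| = |72 − 64| = 8°C, > 6°C.

|ΔTm| = 8°C; the pair is not acceptable.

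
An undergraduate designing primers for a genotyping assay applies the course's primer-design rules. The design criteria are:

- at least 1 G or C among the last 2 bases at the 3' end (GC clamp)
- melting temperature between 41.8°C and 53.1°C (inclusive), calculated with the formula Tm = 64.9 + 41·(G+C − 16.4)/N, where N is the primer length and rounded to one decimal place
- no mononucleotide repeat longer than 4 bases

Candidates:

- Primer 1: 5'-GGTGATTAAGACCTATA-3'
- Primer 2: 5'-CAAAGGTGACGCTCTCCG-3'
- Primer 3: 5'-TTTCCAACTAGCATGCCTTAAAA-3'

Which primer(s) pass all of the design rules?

Primer 1 (17 nt, A=6 T=5 G=4 C=2): 3' end TA has 0 G/C, need ≥1 ✗; Tm = 64.9 + 41·(6 − 16.4)/17 = 39.8°C, outside 41.8–53.1°C ✗; longest run = 2 ✓ — fails.
Primer 2 (18 nt, A=4 T=3 G=5 C=6): 3' end CG has 2 G/C ✓; Tm = 64.9 + 41·(11 − 16.4)/18 = 52.6°C ✓; longest run = 3 ✓ — passes.
Primer 3 (23 nt, A=8 T=7 G=2 C=6): 3' end AA has 0 G/C, need ≥1 ✗; Tm = 64.9 + 41·(8 − 16.4)/23 = 49.9°C ✓; longest run = 4 ✓ — fails.

Primer 2 only.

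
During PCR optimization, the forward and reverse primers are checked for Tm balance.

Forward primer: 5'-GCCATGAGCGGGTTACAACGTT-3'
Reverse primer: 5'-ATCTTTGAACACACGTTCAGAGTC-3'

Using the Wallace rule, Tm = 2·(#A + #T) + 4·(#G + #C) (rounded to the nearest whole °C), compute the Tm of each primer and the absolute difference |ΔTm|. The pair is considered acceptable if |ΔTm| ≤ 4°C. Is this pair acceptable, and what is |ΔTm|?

Forward: A=5 T=5 G=7 C=5 → Tm = 2·10 + 4·12 = 68°C.
Reverse: A=7 T=7 G=4 C=6 → Tm = 2·14 + 4·10 = 68°C.
|ΔTm| = |68 − 68| = 0°C, ≤ 4°C.

|ΔTm| = 0°C; the pair is acceptable.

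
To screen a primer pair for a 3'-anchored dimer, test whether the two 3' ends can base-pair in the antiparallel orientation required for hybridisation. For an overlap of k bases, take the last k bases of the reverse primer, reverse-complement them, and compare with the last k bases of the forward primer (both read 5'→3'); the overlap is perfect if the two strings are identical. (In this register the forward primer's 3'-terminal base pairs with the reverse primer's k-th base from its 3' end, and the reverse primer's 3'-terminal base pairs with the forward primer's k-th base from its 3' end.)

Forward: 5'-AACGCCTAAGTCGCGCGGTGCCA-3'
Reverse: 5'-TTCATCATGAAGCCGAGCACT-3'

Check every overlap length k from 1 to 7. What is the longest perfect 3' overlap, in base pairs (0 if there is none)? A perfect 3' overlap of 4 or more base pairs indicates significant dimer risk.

Longest perfect overlap: 1 complementary base pair; below the dimer-risk threshold (threshold 4).

Last 7 bases (5'→3') — forward …GGTGCCA, reverse …GAGCACT.
Reverse complement of the reverse primer's last 7 bases: AGTGCTC; its first k bases are the reverse complement of the reverse primer's last k bases, so a perfect k-base overlap needs the forward primer's last k bases to equal them.
Comparing (forward last k vs required): k=1: A vs A ✓; k=2: CA vs AG ✗; k=3: CCA vs AGT ✗; k=4: GCCA vs AGTG ✗; k=5: TGCCA vs AGTGC ✗; k=6: GTGCCA vs AGTGCT ✗; k=7: GGTGCCA vs AGTGCTC ✗.
Only k = 1 is perfect, so the longest perfect 3' overlap is 1.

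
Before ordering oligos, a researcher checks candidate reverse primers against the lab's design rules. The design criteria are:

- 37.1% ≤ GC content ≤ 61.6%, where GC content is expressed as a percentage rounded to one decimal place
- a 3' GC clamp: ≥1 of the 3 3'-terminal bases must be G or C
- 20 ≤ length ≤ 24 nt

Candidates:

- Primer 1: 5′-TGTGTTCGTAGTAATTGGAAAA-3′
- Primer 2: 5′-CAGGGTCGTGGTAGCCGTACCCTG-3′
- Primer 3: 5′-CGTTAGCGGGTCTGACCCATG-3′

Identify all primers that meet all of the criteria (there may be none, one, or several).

Primer 1 (22 nt, A=7 T=8 G=6 C=1): GC 7/22 = 31.8%, outside 37.1–61.6% ✗; 3' end AAA has 0 G/C, need ≥1 ✗; length 22 ✓ — fails.
Primer 2 (24 nt, A=3 T=5 G=9 C=7): GC 16/24 = 66.7%, outside 37.1–61.6% ✗; 3' end CTG has 2 G/C ✓; length 24 ✓ — fails.
Primer 3 (21 nt, A=3 T=5 G=7 C=6): GC 13/21 = 61.9%, outside 37.1–61.6% ✗; 3' end ATG has 1 G/C ✓; length 21 ✓ — fails.

None of the candidates satisfy all criteria.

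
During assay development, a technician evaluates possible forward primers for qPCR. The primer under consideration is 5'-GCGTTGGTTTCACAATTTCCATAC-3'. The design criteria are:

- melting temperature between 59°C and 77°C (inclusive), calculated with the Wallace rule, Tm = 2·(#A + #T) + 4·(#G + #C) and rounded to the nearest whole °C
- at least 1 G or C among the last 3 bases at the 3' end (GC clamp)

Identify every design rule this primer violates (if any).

Meets all criteria.

Base counts: A=5, T=9, G=4, C=6 (length 24).
Tm: Tm = 2·14 + 4·10 = 68°C ✓
GC clamp: 3' end TAC has 1 G/C ✓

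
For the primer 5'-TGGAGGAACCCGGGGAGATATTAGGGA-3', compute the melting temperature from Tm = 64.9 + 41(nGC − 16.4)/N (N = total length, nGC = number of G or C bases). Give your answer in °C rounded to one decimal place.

Base counts: A=8, T=4, G=12, C=3; G+C = 15, N = 27.
Tm = 64.9 + 41·(15 − 16.4)/27 = 64.9 + -57.40/27 = 62.8°C.

62.8°C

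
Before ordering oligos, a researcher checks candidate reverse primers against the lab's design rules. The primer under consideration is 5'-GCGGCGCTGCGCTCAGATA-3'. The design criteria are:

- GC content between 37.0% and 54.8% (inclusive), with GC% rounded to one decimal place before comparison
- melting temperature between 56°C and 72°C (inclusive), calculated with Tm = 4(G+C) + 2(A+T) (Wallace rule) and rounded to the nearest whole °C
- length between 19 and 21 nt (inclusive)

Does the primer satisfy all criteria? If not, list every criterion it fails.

Base counts: A=3, T=3, G=7, C=6 (length 19).
GC content: GC 13/19 = 68.4%, outside 37.0–54.8% ✗
Tm: Tm = 2·6 + 4·13 = 64°C ✓
length: length 19 ✓

Fails: GC content.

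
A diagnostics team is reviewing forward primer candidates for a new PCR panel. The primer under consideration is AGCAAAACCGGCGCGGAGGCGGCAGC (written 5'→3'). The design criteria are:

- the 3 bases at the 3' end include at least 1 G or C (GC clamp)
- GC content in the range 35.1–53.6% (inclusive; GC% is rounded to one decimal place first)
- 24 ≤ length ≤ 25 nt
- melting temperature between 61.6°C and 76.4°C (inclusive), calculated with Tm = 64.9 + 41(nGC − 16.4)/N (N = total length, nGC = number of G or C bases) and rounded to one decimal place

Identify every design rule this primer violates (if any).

Base counts: A=7, T=0, G=11, C=8 (length 26).
GC clamp: 3' end AGC has 2 G/C ✓
GC content: GC 19/26 = 73.1%, outside 35.1–53.6% ✗
length: length 26, outside 24–25 ✗
Tm: Tm = 64.9 + 41·(19 − 16.4)/26 = 69.0°C ✓

Fails: GC content, length.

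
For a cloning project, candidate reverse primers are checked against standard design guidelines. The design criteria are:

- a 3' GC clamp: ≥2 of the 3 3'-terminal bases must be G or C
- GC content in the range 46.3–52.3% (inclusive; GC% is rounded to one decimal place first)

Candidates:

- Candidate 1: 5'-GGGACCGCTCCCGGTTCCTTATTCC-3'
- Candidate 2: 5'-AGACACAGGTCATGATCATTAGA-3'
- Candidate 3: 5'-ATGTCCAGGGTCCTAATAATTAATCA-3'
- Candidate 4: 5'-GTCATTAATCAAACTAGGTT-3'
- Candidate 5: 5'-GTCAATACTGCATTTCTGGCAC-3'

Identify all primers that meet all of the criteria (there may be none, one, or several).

None of the candidates satisfy all criteria.

Candidate 1 (25 nt, A=2 T=7 G=6 C=10): 3' end TCC has 2 G/C ✓; GC 16/25 = 64.0%, outside 46.3–52.3% ✗ — fails.
Candidate 2 (23 nt, A=9 T=5 G=5 C=4): 3' end AGA has 1 G/C, need ≥2 ✗; GC 9/23 = 39.1%, outside 46.3–52.3% ✗ — fails.
Candidate 3 (26 nt, A=9 T=8 G=4 C=5): 3' end TCA has 1 G/C, need ≥2 ✗; GC 9/26 = 34.6%, outside 46.3–52.3% ✗ — fails.
Candidate 4 (20 nt, A=7 T=7 G=3 C=3): 3' end GTT has 1 G/C, need ≥2 ✗; GC 6/20 = 30.0%, outside 46.3–52.3% ✗ — fails.
Candidate 5 (22 nt, A=5 T=7 G=4 C=6): 3' end CAC has 2 G/C ✓; GC 10/22 = 45.5%, outside 46.3–52.3% ✗ — fails.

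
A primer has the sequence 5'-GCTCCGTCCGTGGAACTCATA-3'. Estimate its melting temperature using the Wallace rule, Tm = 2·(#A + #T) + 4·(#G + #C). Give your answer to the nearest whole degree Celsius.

Base counts: A=4, T=5, G=5, C=7 (length 21).
Tm = 2·(4+5) + 4·(5+7) = 2·9 + 4·12 = 18 + 48 = 66°C.

66°C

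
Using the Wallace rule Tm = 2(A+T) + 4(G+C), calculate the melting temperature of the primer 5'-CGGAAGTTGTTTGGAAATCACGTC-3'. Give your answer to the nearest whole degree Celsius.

Base counts: A=6, T=7, G=7, C=4 (length 24).
Tm = 2·(6+7) + 4·(7+4) = 2·13 + 4·11 = 26 + 44 = 70°C.

70°C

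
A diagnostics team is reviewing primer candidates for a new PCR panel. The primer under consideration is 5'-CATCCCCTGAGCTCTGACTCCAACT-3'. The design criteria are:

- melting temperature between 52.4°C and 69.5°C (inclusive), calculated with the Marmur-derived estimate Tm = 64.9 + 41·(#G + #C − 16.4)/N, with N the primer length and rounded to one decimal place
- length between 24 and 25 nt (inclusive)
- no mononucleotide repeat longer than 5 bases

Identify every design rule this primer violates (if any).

Meets all criteria.

Base counts: A=5, T=6, G=3, C=11 (length 25).
Tm: Tm = 64.9 + 41·(14 − 16.4)/25 = 61.0°C ✓
length: length 25 ✓
homopolymer run: longest run = 4 ✓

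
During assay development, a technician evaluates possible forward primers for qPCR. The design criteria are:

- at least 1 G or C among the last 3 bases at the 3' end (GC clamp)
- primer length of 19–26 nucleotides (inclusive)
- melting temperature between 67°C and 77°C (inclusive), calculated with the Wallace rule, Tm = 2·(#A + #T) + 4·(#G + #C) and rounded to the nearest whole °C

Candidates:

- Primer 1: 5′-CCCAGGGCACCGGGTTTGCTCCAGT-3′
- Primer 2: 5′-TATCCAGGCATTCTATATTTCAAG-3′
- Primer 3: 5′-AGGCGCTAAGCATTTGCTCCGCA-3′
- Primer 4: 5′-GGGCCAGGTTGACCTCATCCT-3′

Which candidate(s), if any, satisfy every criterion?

Primer 1 (25 nt, A=3 T=5 G=8 C=9): 3' end AGT has 1 G/C ✓; length 25 ✓; Tm = 2·8 + 4·17 = 84°C, outside 67–77°C ✗ — fails.
Primer 2 (24 nt, A=7 T=9 G=3 C=5): 3' end AAG has 1 G/C ✓; length 24 ✓; Tm = 2·16 + 4·8 = 64°C, outside 67–77°C ✗ — fails.
Primer 3 (23 nt, A=5 T=5 G=6 C=7): 3' end GCA has 2 G/C ✓; length 23 ✓; Tm = 2·10 + 4·13 = 72°C ✓ — passes.
Primer 4 (21 nt, A=3 T=5 G=6 C=7): 3' end CCT has 2 G/C ✓; length 21 ✓; Tm = 2·8 + 4·13 = 68°C ✓ — passes.

Primer 3 and Primer 4.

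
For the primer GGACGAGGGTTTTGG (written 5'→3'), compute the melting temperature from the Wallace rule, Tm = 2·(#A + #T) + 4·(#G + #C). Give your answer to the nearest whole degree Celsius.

48°C

Base counts: A=2, T=4, G=8, C=1 (length 15).
Tm = 2·(2+4) + 4·(8+1) = 2·6 + 4·9 = 12 + 36 = 48°C.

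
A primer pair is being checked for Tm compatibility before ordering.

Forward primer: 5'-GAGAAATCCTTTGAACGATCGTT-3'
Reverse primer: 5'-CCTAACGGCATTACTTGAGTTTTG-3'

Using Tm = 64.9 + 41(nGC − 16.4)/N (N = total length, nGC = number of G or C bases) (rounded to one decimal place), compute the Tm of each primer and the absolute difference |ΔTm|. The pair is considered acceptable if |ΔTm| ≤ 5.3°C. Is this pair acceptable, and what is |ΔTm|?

|ΔTm| = 2.3°C; the pair is acceptable.

Forward: G+C = 9, N = 23 → Tm = 64.9 + 41·(9 − 16.4)/23 = 51.7°C.
Reverse: G+C = 10, N = 24 → Tm = 64.9 + 41·(10 − 16.4)/24 = 54.0°C.
|ΔTm| = |51.7 − 54.0| = 2.3°C, ≤ 5.3°C.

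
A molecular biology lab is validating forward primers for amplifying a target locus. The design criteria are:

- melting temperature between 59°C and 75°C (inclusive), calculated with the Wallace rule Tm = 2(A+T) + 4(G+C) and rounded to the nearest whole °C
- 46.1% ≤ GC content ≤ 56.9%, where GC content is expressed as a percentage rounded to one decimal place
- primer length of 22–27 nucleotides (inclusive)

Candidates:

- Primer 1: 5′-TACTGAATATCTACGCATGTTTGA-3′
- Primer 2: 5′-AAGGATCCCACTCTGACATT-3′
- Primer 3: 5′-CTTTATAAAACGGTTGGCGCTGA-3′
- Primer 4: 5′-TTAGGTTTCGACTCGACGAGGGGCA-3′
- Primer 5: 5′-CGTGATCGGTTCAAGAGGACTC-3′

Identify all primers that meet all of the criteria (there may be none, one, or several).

Primer 1 (24 nt, A=7 T=9 G=4 C=4): Tm = 2·16 + 4·8 = 64°C ✓; GC 8/24 = 33.3%, outside 46.1–56.9% ✗; length 24 ✓ — fails.
Primer 2 (20 nt, A=6 T=5 G=3 C=6): Tm = 2·11 + 4·9 = 58°C, outside 59–75°C ✗; GC 9/20 = 45.0%, outside 46.1–56.9% ✗; length 20, outside 22–27 ✗ — fails.
Primer 3 (23 nt, A=6 T=7 G=6 C=4): Tm = 2·13 + 4·10 = 66°C ✓; GC 10/23 = 43.5%, outside 46.1–56.9% ✗; length 23 ✓ — fails.
Primer 4 (25 nt, A=5 T=6 G=9 C=5): Tm = 2·11 + 4·14 = 78°C, outside 59–75°C ✗; GC 14/25 = 56.0% ✓; length 25 ✓ — fails.
Primer 5 (22 nt, A=5 T=5 G=7 C=5): Tm = 2·10 + 4·12 = 68°C ✓; GC 12/22 = 54.5% ✓; length 22 ✓ — passes.

Primer 5 only.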